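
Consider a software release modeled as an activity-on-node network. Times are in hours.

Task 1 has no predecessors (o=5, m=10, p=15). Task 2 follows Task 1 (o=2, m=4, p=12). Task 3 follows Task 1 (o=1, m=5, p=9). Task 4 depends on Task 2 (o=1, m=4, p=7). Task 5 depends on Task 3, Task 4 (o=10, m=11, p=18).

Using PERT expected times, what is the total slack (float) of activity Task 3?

4 hours

te_Task 1 = (5 + 4·10 + 15)/6 = 60/6 = 10
te_Task 2 = (2 + 4·4 + 12)/6 = 30/6 = 5
te_Task 3 = (1 + 4·5 + 9)/6 = 30/6 = 5
te_Task 4 = (1 + 4·4 + 7)/6 = 24/6 = 4
te_Task 5 = (10 + 4·11 + 18)/6 = 72/6 = 12

Forward pass:
ES_Task 1 = 0; EF_Task 1 = 10
ES_Task 2 = 10; EF_Task 2 = 10+5 = 15
ES_Task 3 = 10; EF_Task 3 = 10+5 = 15
ES_Task 4 = 15; EF_Task 4 = 15+4 = 19
ES_Task 5 = max(EF_Task 3=15, EF_Task 4=19) = 19; EF_Task 5 = 19+12 = 31
Expected project duration μ = 31 hours. Critical path: Task 1 → Task 2 → Task 4 → Task 5.

Backward pass:
LF_Task 5 = 31; LS_Task 5 = 31−12 = 19
LF_Task 4 = LS_Task 5 = 19; LS_Task 4 = 19−4 = 15
LF_Task 3 = LS_Task 5 = 19; LS_Task 3 = 19−5 = 14
LF_Task 2 = LS_Task 4 = 15; LS_Task 2 = 15−5 = 10
LF_Task 1 = min(LS_Task 2=10, LS_Task 3=14) = 10; LS_Task 1 = 10−10 = 0
Slack_Task 3 = LS_Task 3 − ES_Task 3 = 14 − 10 = 4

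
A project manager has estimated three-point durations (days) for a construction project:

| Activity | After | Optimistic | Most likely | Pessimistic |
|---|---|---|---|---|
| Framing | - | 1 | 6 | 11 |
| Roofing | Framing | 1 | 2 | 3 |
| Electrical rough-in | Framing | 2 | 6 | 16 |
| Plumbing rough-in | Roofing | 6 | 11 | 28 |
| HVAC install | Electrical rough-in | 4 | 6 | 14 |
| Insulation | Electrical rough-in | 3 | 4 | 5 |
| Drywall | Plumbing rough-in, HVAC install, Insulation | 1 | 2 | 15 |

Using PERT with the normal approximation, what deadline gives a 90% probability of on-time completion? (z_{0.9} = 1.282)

te_Framing = (1 + 4·6 + 11)/6 = 36/6 = 6; σ²_Framing = ((11−1)/6)² = 2.778
te_Roofing = (1 + 4·2 + 3)/6 = 12/6 = 2; σ²_Roofing = ((3−1)/6)² = 0.111
te_Electrical rough-in = (2 + 4·6 + 16)/6 = 42/6 = 7; σ²_Electrical rough-in = ((16−2)/6)² = 5.444
te_Plumbing rough-in = (6 + 4·11 + 28)/6 = 78/6 = 13; σ²_Plumbing rough-in = ((28−6)/6)² = 13.444
te_HVAC install = (4 + 4·6 + 14)/6 = 42/6 = 7; σ²_HVAC install = ((14−4)/6)² = 2.778
te_Insulation = (3 + 4·4 + 5)/6 = 24/6 = 4; σ²_Insulation = ((5−3)/6)² = 0.111
te_Drywall = (1 + 4·2 + 15)/6 = 24/6 = 4; σ²_Drywall = ((15−1)/6)² = 5.444

Forward pass:
ES_Framing = 0; EF_Framing = 6
ES_Roofing = 6; EF_Roofing = 6+2 = 8
ES_Electrical rough-in = 6; EF_Electrical rough-in = 6+7 = 13
ES_Plumbing rough-in = 8; EF_Plumbing rough-in = 8+13 = 21
ES_HVAC install = 13; EF_HVAC install = 13+7 = 20
ES_Insulation = 13; EF_Insulation = 13+4 = 17
ES_Drywall = max(EF_Plumbing rough-in=21, EF_HVAC install=20, EF_Insulation=17) = 21; EF_Drywall = 21+4 = 25
Expected project duration μ = 25 days. Critical path: Framing → Roofing → Plumbing rough-in → Drywall.

Variance along critical path = 2.778 + 0.111 + 13.444 + 5.444 = 21.778; σ = 4.667 days.
D = μ + z·σ = 25 + 1.282·4.667 = 31.0 days

31.0 days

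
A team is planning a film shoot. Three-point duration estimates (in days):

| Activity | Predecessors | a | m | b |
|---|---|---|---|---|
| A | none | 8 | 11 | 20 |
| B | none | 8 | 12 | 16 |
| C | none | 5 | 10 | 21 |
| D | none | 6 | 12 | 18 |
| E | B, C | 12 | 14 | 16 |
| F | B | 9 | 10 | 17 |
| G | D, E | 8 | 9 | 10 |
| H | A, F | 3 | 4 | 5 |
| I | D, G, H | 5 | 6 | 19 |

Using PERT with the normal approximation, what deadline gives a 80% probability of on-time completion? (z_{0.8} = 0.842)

45.3 days

te_A = (8 + 4·11 + 20)/6 = 72/6 = 12; σ²_A = ((20−8)/6)² = 4.000
te_B = (8 + 4·12 + 16)/6 = 72/6 = 12; σ²_B = ((16−8)/6)² = 1.778
te_C = (5 + 4·10 + 21)/6 = 66/6 = 11; σ²_C = ((21−5)/6)² = 7.111
te_D = (6 + 4·12 + 18)/6 = 72/6 = 12; σ²_D = ((18−6)/6)² = 4.000
te_E = (12 + 4·14 + 16)/6 = 84/6 = 14; σ²_E = ((16−12)/6)² = 0.444
te_F = (9 + 4·10 + 17)/6 = 66/6 = 11; σ²_F = ((17−9)/6)² = 1.778
te_G = (8 + 4·9 + 10)/6 = 54/6 = 9; σ²_G = ((10−8)/6)² = 0.111
te_H = (3 + 4·4 + 5)/6 = 24/6 = 4; σ²_H = ((5−3)/6)² = 0.111
te_I = (5 + 4·6 + 19)/6 = 48/6 = 8; σ²_I = ((19−5)/6)² = 5.444

Forward pass:
ES_A = 0; EF_A = 12
ES_B = 0; EF_B = 12
ES_C = 0; EF_C = 11
ES_D = 0; EF_D = 12
ES_E = max(EF_B=12, EF_C=11) = 12; EF_E = 12+14 = 26
ES_F = 12; EF_F = 12+11 = 23
ES_G = max(EF_D=12, EF_E=26) = 26; EF_G = 26+9 = 35
ES_H = max(EF_A=12, EF_F=23) = 23; EF_H = 23+4 = 27
ES_I = max(EF_D=12, EF_G=35, EF_H=27) = 35; EF_I = 35+8 = 43
Expected project duration μ = 43 days. Critical path: B → E → G → I.

Variance along critical path = 1.778 + 0.444 + 0.111 + 5.444 = 7.778; σ = 2.789 days.
D = μ + z·σ = 43 + 0.842·2.789 = 45.3 days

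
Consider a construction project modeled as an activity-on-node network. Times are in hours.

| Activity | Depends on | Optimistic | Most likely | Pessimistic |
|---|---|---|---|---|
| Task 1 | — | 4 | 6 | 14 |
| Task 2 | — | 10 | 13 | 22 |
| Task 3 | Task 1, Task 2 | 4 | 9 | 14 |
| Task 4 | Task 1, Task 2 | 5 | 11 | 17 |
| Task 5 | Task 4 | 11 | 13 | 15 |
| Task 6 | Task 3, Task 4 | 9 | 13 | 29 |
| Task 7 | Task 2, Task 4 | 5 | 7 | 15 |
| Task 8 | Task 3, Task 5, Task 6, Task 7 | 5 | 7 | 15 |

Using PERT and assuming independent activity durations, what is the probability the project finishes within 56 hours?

0.956

te_Task 1 = (4 + 4·6 + 14)/6 = 42/6 = 7; σ²_Task 1 = ((14−4)/6)² = 2.778
te_Task 2 = (10 + 4·13 + 22)/6 = 84/6 = 14; σ²_Task 2 = ((22−10)/6)² = 4.000
te_Task 3 = (4 + 4·9 + 14)/6 = 54/6 = 9; σ²_Task 3 = ((14−4)/6)² = 2.778
te_Task 4 = (5 + 4·11 + 17)/6 = 66/6 = 11; σ²_Task 4 = ((17−5)/6)² = 4.000
te_Task 5 = (11 + 4·13 + 15)/6 = 78/6 = 13; σ²_Task 5 = ((15−11)/6)² = 0.444
te_Task 6 = (9 + 4·13 + 29)/6 = 90/6 = 15; σ²_Task 6 = ((29−9)/6)² = 11.111
te_Task 7 = (5 + 4·7 + 15)/6 = 48/6 = 8; σ²_Task 7 = ((15−5)/6)² = 2.778
te_Task 8 = (5 + 4·7 + 15)/6 = 48/6 = 8; σ²_Task 8 = ((15−5)/6)² = 2.778

Forward pass:
ES_Task 1 = 0; EF_Task 1 = 7
ES_Task 2 = 0; EF_Task 2 = 14
ES_Task 3 = max(EF_Task 1=7, EF_Task 2=14) = 14; EF_Task 3 = 14+9 = 23
ES_Task 4 = max(EF_Task 1=7, EF_Task 2=14) = 14; EF_Task 4 = 14+11 = 25
ES_Task 5 = 25; EF_Task 5 = 25+13 = 38
ES_Task 6 = max(EF_Task 3=23, EF_Task 4=25) = 25; EF_Task 6 = 25+15 = 40
ES_Task 7 = max(EF_Task 2=14, EF_Task 4=25) = 25; EF_Task 7 = 25+8 = 33
ES_Task 8 = max(EF_Task 3=23, EF_Task 5=38, EF_Task 6=40, EF_Task 7=33) = 40; EF_Task 8 = 40+8 = 48
Expected project duration μ = 48 hours. Critical path: Task 2 → Task 4 → Task 6 → Task 8.

Variance along critical path = 4.000 + 4.000 + 11.111 + 2.778 = 21.889; σ = √21.889 = 4.679 hours.
Z = (56 − 48) / 4.679 = 1.710
P(T ≤ 56) = Φ(1.710) ≈ 0.956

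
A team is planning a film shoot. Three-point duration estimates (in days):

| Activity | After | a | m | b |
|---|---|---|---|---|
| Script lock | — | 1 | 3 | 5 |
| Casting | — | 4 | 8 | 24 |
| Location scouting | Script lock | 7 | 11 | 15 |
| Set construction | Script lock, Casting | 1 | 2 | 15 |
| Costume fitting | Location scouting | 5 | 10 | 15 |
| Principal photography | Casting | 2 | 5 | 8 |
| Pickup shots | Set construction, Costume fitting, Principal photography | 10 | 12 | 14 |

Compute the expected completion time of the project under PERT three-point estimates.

36 days

te_Script lock = (1 + 4·3 + 5)/6 = 18/6 = 3
te_Casting = (4 + 4·8 + 24)/6 = 60/6 = 10
te_Location scouting = (7 + 4·11 + 15)/6 = 66/6 = 11
te_Set construction = (1 + 4·2 + 15)/6 = 24/6 = 4
te_Costume fitting = (5 + 4·10 + 15)/6 = 60/6 = 10
te_Principal photography = (2 + 4·5 + 8)/6 = 30/6 = 5
te_Pickup shots = (10 + 4·12 + 14)/6 = 72/6 = 12

Forward pass:
ES_Script lock = 0; EF_Script lock = 3
ES_Casting = 0; EF_Casting = 10
ES_Location scouting = 3; EF_Location scouting = 3+11 = 14
ES_Set construction = max(EF_Script lock=3, EF_Casting=10) = 10; EF_Set construction = 10+4 = 14
ES_Costume fitting = 14; EF_Costume fitting = 14+10 = 24
ES_Principal photography = 10; EF_Principal photography = 10+5 = 15
ES_Pickup shots = max(EF_Set construction=14, EF_Costume fitting=24, EF_Principal photography=15) = 24; EF_Pickup shots = 24+12 = 36
Expected project duration μ = 36 days. Critical path: Script lock → Location scouting → Costume fitting → Pickup shots.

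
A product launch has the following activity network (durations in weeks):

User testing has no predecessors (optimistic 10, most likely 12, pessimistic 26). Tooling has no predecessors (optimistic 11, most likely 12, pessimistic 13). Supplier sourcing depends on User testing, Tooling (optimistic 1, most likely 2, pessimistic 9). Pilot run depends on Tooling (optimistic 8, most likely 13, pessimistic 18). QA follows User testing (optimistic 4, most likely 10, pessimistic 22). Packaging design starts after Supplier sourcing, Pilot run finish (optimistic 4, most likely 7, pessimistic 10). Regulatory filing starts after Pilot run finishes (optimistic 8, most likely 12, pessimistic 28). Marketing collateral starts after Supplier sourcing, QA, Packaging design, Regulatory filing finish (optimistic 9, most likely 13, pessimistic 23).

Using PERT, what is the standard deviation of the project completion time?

4.41 weeks

te_User testing = (10 + 4·12 + 26)/6 = 84/6 = 14; σ²_User testing = ((26−10)/6)² = 7.111
te_Tooling = (11 + 4·12 + 13)/6 = 72/6 = 12; σ²_Tooling = ((13−11)/6)² = 0.111
te_Supplier sourcing = (1 + 4·2 + 9)/6 = 18/6 = 3; σ²_Supplier sourcing = ((9−1)/6)² = 1.778
te_Pilot run = (8 + 4·13 + 18)/6 = 78/6 = 13; σ²_Pilot run = ((18−8)/6)² = 2.778
te_QA = (4 + 4·10 + 22)/6 = 66/6 = 11; σ²_QA = ((22−4)/6)² = 9.000
te_Packaging design = (4 + 4·7 + 10)/6 = 42/6 = 7; σ²_Packaging design = ((10−4)/6)² = 1.000
te_Regulatory filing = (8 + 4·12 + 28)/6 = 84/6 = 14; σ²_Regulatory filing = ((28−8)/6)² = 11.111
te_Marketing collateral = (9 + 4·13 + 23)/6 = 84/6 = 14; σ²_Marketing collateral = ((23−9)/6)² = 5.444

Forward pass:
ES_User testing = 0; EF_User testing = 14
ES_Tooling = 0; EF_Tooling = 12
ES_Supplier sourcing = max(EF_User testing=14, EF_Tooling=12) = 14; EF_Supplier sourcing = 14+3 = 17
ES_Pilot run = 12; EF_Pilot run = 12+13 = 25
ES_QA = 14; EF_QA = 14+11 = 25
ES_Packaging design = max(EF_Supplier sourcing=17, EF_Pilot run=25) = 25; EF_Packaging design = 25+7 = 32
ES_Regulatory filing = 25; EF_Regulatory filing = 25+14 = 39
ES_Marketing collateral = max(EF_Supplier sourcing=17, EF_QA=25, EF_Packaging design=32, EF_Regulatory filing=39) = 39; EF_Marketing collateral = 39+14 = 53
Expected project duration μ = 53 weeks. Critical path: Tooling → Pilot run → Regulatory filing → Marketing collateral.

Variance along critical path = 0.111 + 2.778 + 11.111 + 5.444 = 19.444
σ = √19.444 = 4.410 weeks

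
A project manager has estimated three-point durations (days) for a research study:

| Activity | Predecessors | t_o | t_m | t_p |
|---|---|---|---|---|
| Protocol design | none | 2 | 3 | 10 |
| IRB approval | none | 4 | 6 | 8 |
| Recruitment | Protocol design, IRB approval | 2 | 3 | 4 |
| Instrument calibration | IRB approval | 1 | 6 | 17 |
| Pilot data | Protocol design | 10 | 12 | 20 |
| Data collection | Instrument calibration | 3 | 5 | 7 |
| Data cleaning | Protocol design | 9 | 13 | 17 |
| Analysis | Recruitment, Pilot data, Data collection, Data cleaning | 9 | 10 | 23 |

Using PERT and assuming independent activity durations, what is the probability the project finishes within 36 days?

te_Protocol design = (2 + 4·3 + 10)/6 = 24/6 = 4; σ²_Protocol design = ((10−2)/6)² = 1.778
te_IRB approval = (4 + 4·6 + 8)/6 = 36/6 = 6; σ²_IRB approval = ((8−4)/6)² = 0.444
te_Recruitment = (2 + 4·3 + 4)/6 = 18/6 = 3; σ²_Recruitment = ((4−2)/6)² = 0.111
te_Instrument calibration = (1 + 4·6 + 17)/6 = 42/6 = 7; σ²_Instrument calibration = ((17−1)/6)² = 7.111
te_Pilot data = (10 + 4·12 + 20)/6 = 78/6 = 13; σ²_Pilot data = ((20−10)/6)² = 2.778
te_Data collection = (3 + 4·5 + 7)/6 = 30/6 = 5; σ²_Data collection = ((7−3)/6)² = 0.444
te_Data cleaning = (9 + 4·13 + 17)/6 = 78/6 = 13; σ²_Data cleaning = ((17−9)/6)² = 1.778
te_Analysis = (9 + 4·10 + 23)/6 = 72/6 = 12; σ²_Analysis = ((23−9)/6)² = 5.444

Forward pass:
ES_Protocol design = 0; EF_Protocol design = 4
ES_IRB approval = 0; EF_IRB approval = 6
ES_Recruitment = max(EF_Protocol design=4, EF_IRB approval=6) = 6; EF_Recruitment = 6+3 = 9
ES_Instrument calibration = 6; EF_Instrument calibration = 6+7 = 13
ES_Pilot data = 4; EF_Pilot data = 4+13 = 17
ES_Data collection = 13; EF_Data collection = 13+5 = 18
ES_Data cleaning = 4; EF_Data cleaning = 4+13 = 17
ES_Analysis = max(EF_Recruitment=9, EF_Pilot data=17, EF_Data collection=18, EF_Data cleaning=17) = 18; EF_Analysis = 18+12 = 30
Expected project duration μ = 30 days. Critical path: IRB approval → Instrument calibration → Data collection → Analysis.

Variance along critical path = 0.444 + 7.111 + 0.444 + 5.444 = 13.444; σ = √13.444 = 3.667 days.
Z = (36 − 30) / 3.667 = 1.636
P(T ≤ 36) = Φ(1.636) ≈ 0.949

0.949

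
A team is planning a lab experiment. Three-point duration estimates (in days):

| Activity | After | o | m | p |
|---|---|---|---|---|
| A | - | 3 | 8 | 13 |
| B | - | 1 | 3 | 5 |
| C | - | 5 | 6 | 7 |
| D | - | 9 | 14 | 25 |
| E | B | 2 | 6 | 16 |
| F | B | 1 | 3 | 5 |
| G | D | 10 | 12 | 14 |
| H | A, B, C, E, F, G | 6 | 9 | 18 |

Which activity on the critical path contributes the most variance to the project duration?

D

te_A = (3 + 4·8 + 13)/6 = 48/6 = 8; σ²_A = ((13−3)/6)² = 2.778
te_B = (1 + 4·3 + 5)/6 = 18/6 = 3; σ²_B = ((5−1)/6)² = 0.444
te_C = (5 + 4·6 + 7)/6 = 36/6 = 6; σ²_C = ((7−5)/6)² = 0.111
te_D = (9 + 4·14 + 25)/6 = 90/6 = 15; σ²_D = ((25−9)/6)² = 7.111
te_E = (2 + 4·6 + 16)/6 = 42/6 = 7; σ²_E = ((16−2)/6)² = 5.444
te_F = (1 + 4·3 + 5)/6 = 18/6 = 3; σ²_F = ((5−1)/6)² = 0.444
te_G = (10 + 4·12 + 14)/6 = 72/6 = 12; σ²_G = ((14−10)/6)² = 0.444
te_H = (6 + 4·9 + 18)/6 = 60/6 = 10; σ²_H = ((18−6)/6)² = 4.000

Forward pass:
ES_A = 0; EF_A = 8
ES_B = 0; EF_B = 3
ES_C = 0; EF_C = 6
ES_D = 0; EF_D = 15
ES_E = 3; EF_E = 3+7 = 10
ES_F = 3; EF_F = 3+3 = 6
ES_G = 15; EF_G = 15+12 = 27
ES_H = max(EF_A=8, EF_B=3, EF_C=6, EF_E=10, EF_F=6, EF_G=27) = 27; EF_H = 27+10 = 37
Expected project duration μ = 37 days. Critical path: D → G → H.

Variances on critical path: σ²_D=7.111, σ²_G=0.444, σ²_H=4.000.
Largest is σ²_D = 7.111.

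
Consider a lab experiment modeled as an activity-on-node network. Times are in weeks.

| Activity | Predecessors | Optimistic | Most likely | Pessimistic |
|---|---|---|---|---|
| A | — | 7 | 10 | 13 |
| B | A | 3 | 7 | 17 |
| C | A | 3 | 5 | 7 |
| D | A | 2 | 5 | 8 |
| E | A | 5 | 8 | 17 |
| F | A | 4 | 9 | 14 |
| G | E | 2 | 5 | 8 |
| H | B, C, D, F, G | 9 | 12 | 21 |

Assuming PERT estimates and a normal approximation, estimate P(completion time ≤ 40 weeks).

0.829

te_A = (7 + 4·10 + 13)/6 = 60/6 = 10; σ²_A = ((13−7)/6)² = 1.000
te_B = (3 + 4·7 + 17)/6 = 48/6 = 8; σ²_B = ((17−3)/6)² = 5.444
te_C = (3 + 4·5 + 7)/6 = 30/6 = 5; σ²_C = ((7−3)/6)² = 0.444
te_D = (2 + 4·5 + 8)/6 = 30/6 = 5; σ²_D = ((8−2)/6)² = 1.000
te_E = (5 + 4·8 + 17)/6 = 54/6 = 9; σ²_E = ((17−5)/6)² = 4.000
te_F = (4 + 4·9 + 14)/6 = 54/6 = 9; σ²_F = ((14−4)/6)² = 2.778
te_G = (2 + 4·5 + 8)/6 = 30/6 = 5; σ²_G = ((8−2)/6)² = 1.000
te_H = (9 + 4·12 + 21)/6 = 78/6 = 13; σ²_H = ((21−9)/6)² = 4.000

Forward pass:
ES_A = 0; EF_A = 10
ES_B = 10; EF_B = 10+8 = 18
ES_C = 10; EF_C = 10+5 = 15
ES_D = 10; EF_D = 10+5 = 15
ES_E = 10; EF_E = 10+9 = 19
ES_F = 10; EF_F = 10+9 = 19
ES_G = 19; EF_G = 19+5 = 24
ES_H = max(EF_B=18, EF_C=15, EF_D=15, EF_F=19, EF_G=24) = 24; EF_H = 24+13 = 37
Expected project duration μ = 37 weeks. Critical path: A → E → G → H.

Variance along critical path = 1.000 + 4.000 + 1.000 + 4.000 = 10.000; σ = √10.000 = 3.162 weeks.
Z = (40 − 37) / 3.162 = 0.949
P(T ≤ 40) = Φ(0.949) ≈ 0.829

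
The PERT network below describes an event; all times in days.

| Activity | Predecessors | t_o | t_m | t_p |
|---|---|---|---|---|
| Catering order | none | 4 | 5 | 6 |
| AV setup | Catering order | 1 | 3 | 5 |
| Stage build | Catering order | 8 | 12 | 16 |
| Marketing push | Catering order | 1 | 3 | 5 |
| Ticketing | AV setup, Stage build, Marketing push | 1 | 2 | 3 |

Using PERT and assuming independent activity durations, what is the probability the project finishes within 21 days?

0.921

te_Catering order = (4 + 4·5 + 6)/6 = 30/6 = 5; σ²_Catering order = ((6−4)/6)² = 0.111
te_AV setup = (1 + 4·3 + 5)/6 = 18/6 = 3; σ²_AV setup = ((5−1)/6)² = 0.444
te_Stage build = (8 + 4·12 + 16)/6 = 72/6 = 12; σ²_Stage build = ((16−8)/6)² = 1.778
te_Marketing push = (1 + 4·3 + 5)/6 = 18/6 = 3; σ²_Marketing push = ((5−1)/6)² = 0.444
te_Ticketing = (1 + 4·2 + 3)/6 = 12/6 = 2; σ²_Ticketing = ((3−1)/6)² = 0.111

Forward pass:
ES_Catering order = 0; EF_Catering order = 5
ES_AV setup = 5; EF_AV setup = 5+3 = 8
ES_Stage build = 5; EF_Stage build = 5+12 = 17
ES_Marketing push = 5; EF_Marketing push = 5+3 = 8
ES_Ticketing = max(EF_AV setup=8, EF_Stage build=17, EF_Marketing push=8) = 17; EF_Ticketing = 17+2 = 19
Expected project duration μ = 19 days. Critical path: Catering order → Stage build → Ticketing.

Variance along critical path = 0.111 + 1.778 + 0.111 = 2.000; σ = √2.000 = 1.414 days.
Z = (21 − 19) / 1.414 = 1.414
P(T ≤ 21) = Φ(1.414) ≈ 0.921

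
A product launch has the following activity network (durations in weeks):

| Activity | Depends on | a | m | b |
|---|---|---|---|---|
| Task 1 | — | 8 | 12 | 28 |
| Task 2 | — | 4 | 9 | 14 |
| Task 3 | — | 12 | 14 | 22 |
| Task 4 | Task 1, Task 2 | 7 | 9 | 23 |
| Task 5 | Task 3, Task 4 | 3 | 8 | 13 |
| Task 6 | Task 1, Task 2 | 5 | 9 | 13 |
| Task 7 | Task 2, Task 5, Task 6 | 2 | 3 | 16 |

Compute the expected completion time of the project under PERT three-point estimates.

te_Task 1 = (8 + 4·12 + 28)/6 = 84/6 = 14
te_Task 2 = (4 + 4·9 + 14)/6 = 54/6 = 9
te_Task 3 = (12 + 4·14 + 22)/6 = 90/6 = 15
te_Task 4 = (7 + 4·9 + 23)/6 = 66/6 = 11
te_Task 5 = (3 + 4·8 + 13)/6 = 48/6 = 8
te_Task 6 = (5 + 4·9 + 13)/6 = 54/6 = 9
te_Task 7 = (2 + 4·3 + 16)/6 = 30/6 = 5

Forward pass:
ES_Task 1 = 0; EF_Task 1 = 14
ES_Task 2 = 0; EF_Task 2 = 9
ES_Task 3 = 0; EF_Task 3 = 15
ES_Task 4 = max(EF_Task 1=14, EF_Task 2=9) = 14; EF_Task 4 = 14+11 = 25
ES_Task 5 = max(EF_Task 3=15, EF_Task 4=25) = 25; EF_Task 5 = 25+8 = 33
ES_Task 6 = max(EF_Task 1=14, EF_Task 2=9) = 14; EF_Task 6 = 14+9 = 23
ES_Task 7 = max(EF_Task 2=9, EF_Task 5=33, EF_Task 6=23) = 33; EF_Task 7 = 33+5 = 38
Expected project duration μ = 38 weeks. Critical path: Task 1 → Task 4 → Task 5 → Task 7.

38 weeks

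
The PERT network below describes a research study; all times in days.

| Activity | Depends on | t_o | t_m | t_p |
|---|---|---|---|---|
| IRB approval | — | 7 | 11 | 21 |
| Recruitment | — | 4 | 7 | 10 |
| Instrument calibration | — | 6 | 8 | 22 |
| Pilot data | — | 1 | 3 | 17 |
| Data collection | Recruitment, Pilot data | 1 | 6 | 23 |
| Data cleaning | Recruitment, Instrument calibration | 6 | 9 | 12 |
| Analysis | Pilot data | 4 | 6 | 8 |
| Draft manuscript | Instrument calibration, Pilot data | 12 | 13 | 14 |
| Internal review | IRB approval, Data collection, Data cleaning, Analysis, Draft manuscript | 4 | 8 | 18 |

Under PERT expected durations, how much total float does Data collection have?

te_IRB approval = (7 + 4·11 + 21)/6 = 72/6 = 12
te_Recruitment = (4 + 4·7 + 10)/6 = 42/6 = 7
te_Instrument calibration = (6 + 4·8 + 22)/6 = 60/6 = 10
te_Pilot data = (1 + 4·3 + 17)/6 = 30/6 = 5
te_Data collection = (1 + 4·6 + 23)/6 = 48/6 = 8
te_Data cleaning = (6 + 4·9 + 12)/6 = 54/6 = 9
te_Analysis = (4 + 4·6 + 8)/6 = 36/6 = 6
te_Draft manuscript = (12 + 4·13 + 14)/6 = 78/6 = 13
te_Internal review = (4 + 4·8 + 18)/6 = 54/6 = 9

Forward pass:
ES_IRB approval = 0; EF_IRB approval = 12
ES_Recruitment = 0; EF_Recruitment = 7
ES_Instrument calibration = 0; EF_Instrument calibration = 10
ES_Pilot data = 0; EF_Pilot data = 5
ES_Data collection = max(EF_Recruitment=7, EF_Pilot data=5) = 7; EF_Data collection = 7+8 = 15
ES_Data cleaning = max(EF_Recruitment=7, EF_Instrument calibration=10) = 10; EF_Data cleaning = 10+9 = 19
ES_Analysis = 5; EF_Analysis = 5+6 = 11
ES_Draft manuscript = max(EF_Instrument calibration=10, EF_Pilot data=5) = 10; EF_Draft manuscript = 10+13 = 23
ES_Internal review = max(EF_IRB approval=12, EF_Data collection=15, EF_Data cleaning=19, EF_Analysis=11, EF_Draft manuscript=23) = 23; EF_Internal review = 23+9 = 32
Expected project duration μ = 32 days. Critical path: Instrument calibration → Draft manuscript → Internal review.

Backward pass:
LF_Internal review = 32; LS_Internal review = 32−9 = 23
LF_Draft manuscript = LS_Internal review = 23; LS_Draft manuscript = 23−13 = 10
LF_Analysis = LS_Internal review = 23; LS_Analysis = 23−6 = 17
LF_Data cleaning = LS_Internal review = 23; LS_Data cleaning = 23−9 = 14
LF_Data collection = LS_Internal review = 23; LS_Data collection = 23−8 = 15
LF_Pilot data = min(LS_Data collection=15, LS_Analysis=17, LS_Draft manuscript=10) = 10; LS_Pilot data = 10−5 = 5
LF_Instrument calibration = min(LS_Data cleaning=14, LS_Draft manuscript=10) = 10; LS_Instrument calibration = 10−10 = 0
LF_Recruitment = min(LS_Data collection=15, LS_Data cleaning=14) = 14; LS_Recruitment = 14−7 = 7
LF_IRB approval = LS_Internal review = 23; LS_IRB approval = 23−12 = 11
Slack_Data collection = LS_Data collection − ES_Data collection = 15 − 7 = 8

8 days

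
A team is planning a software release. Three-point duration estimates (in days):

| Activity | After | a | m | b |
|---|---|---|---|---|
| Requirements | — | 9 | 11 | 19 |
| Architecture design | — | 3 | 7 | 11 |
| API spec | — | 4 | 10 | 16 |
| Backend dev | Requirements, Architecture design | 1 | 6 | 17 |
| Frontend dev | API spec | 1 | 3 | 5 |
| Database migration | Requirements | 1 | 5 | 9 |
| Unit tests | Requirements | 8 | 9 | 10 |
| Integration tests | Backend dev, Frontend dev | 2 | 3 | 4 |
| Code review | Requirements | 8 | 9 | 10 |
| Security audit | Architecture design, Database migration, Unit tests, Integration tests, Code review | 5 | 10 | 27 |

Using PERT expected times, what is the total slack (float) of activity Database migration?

te_Requirements = (9 + 4·11 + 19)/6 = 72/6 = 12
te_Architecture design = (3 + 4·7 + 11)/6 = 42/6 = 7
te_API spec = (4 + 4·10 + 16)/6 = 60/6 = 10
te_Backend dev = (1 + 4·6 + 17)/6 = 42/6 = 7
te_Frontend dev = (1 + 4·3 + 5)/6 = 18/6 = 3
te_Database migration = (1 + 4·5 + 9)/6 = 30/6 = 5
te_Unit tests = (8 + 4·9 + 10)/6 = 54/6 = 9
te_Integration tests = (2 + 4·3 + 4)/6 = 18/6 = 3
te_Code review = (8 + 4·9 + 10)/6 = 54/6 = 9
te_Security audit = (5 + 4·10 + 27)/6 = 72/6 = 12

Forward pass:
ES_Requirements = 0; EF_Requirements = 12
ES_Architecture design = 0; EF_Architecture design = 7
ES_API spec = 0; EF_API spec = 10
ES_Backend dev = max(EF_Requirements=12, EF_Architecture design=7) = 12; EF_Backend dev = 12+7 = 19
ES_Frontend dev = 10; EF_Frontend dev = 10+3 = 13
ES_Database migration = 12; EF_Database migration = 12+5 = 17
ES_Unit tests = 12; EF_Unit tests = 12+9 = 21
ES_Integration tests = max(EF_Backend dev=19, EF_Frontend dev=13) = 19; EF_Integration tests = 19+3 = 22
ES_Code review = 12; EF_Code review = 12+9 = 21
ES_Security audit = max(EF_Architecture design=7, EF_Database migration=17, EF_Unit tests=21, EF_Integration tests=22, EF_Code review=21) = 22; EF_Security audit = 22+12 = 34
Expected project duration μ = 34 days. Critical path: Requirements → Backend dev → Integration tests → Security audit.

Backward pass:
LF_Security audit = 34; LS_Security audit = 34−12 = 22
LF_Code review = LS_Security audit = 22; LS_Code review = 22−9 = 13
LF_Integration tests = LS_Security audit = 22; LS_Integration tests = 22−3 = 19
LF_Unit tests = LS_Security audit = 22; LS_Unit tests = 22−9 = 13
LF_Database migration = LS_Security audit = 22; LS_Database migration = 22−5 = 17
LF_Frontend dev = LS_Integration tests = 19; LS_Frontend dev = 19−3 = 16
LF_Backend dev = LS_Integration tests = 19; LS_Backend dev = 19−7 = 12
LF_API spec = LS_Frontend dev = 16; LS_API spec = 16−10 = 6
LF_Architecture design = min(LS_Backend dev=12, LS_Security audit=22) = 12; LS_Architecture design = 12−7 = 5
LF_Requirements = min(LS_Backend dev=12, LS_Database migration=17, LS_Unit tests=13, LS_Code review=13) = 12; LS_Requirements = 12−12 = 0
Slack_Database migration = LS_Database migration − ES_Database migration = 17 − 12 = 5

5 days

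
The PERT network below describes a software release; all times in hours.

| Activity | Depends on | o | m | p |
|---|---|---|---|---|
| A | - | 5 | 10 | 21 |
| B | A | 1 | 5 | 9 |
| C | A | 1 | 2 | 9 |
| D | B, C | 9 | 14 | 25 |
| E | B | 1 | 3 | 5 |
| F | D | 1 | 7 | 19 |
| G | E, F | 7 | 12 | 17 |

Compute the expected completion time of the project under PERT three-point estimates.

51 hours

te_A = (5 + 4·10 + 21)/6 = 66/6 = 11
te_B = (1 + 4·5 + 9)/6 = 30/6 = 5
te_C = (1 + 4·2 + 9)/6 = 18/6 = 3
te_D = (9 + 4·14 + 25)/6 = 90/6 = 15
te_E = (1 + 4·3 + 5)/6 = 18/6 = 3
te_F = (1 + 4·7 + 19)/6 = 48/6 = 8
te_G = (7 + 4·12 + 17)/6 = 72/6 = 12

Forward pass:
ES_A = 0; EF_A = 11
ES_B = 11; EF_B = 11+5 = 16
ES_C = 11; EF_C = 11+3 = 14
ES_D = max(EF_B=16, EF_C=14) = 16; EF_D = 16+15 = 31
ES_E = 16; EF_E = 16+3 = 19
ES_F = 31; EF_F = 31+8 = 39
ES_G = max(EF_E=19, EF_F=39) = 39; EF_G = 39+12 = 51
Expected project duration μ = 51 hours. Critical path: A → B → D → F → G.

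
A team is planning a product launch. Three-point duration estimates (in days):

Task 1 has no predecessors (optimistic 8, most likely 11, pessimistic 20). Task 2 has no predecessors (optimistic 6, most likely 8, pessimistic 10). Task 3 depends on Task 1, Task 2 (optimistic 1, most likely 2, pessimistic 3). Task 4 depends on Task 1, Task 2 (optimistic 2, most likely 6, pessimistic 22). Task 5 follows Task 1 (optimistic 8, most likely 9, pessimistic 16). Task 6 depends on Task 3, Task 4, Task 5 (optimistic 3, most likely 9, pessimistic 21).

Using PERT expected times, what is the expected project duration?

32 days

te_Task 1 = (8 + 4·11 + 20)/6 = 72/6 = 12
te_Task 2 = (6 + 4·8 + 10)/6 = 48/6 = 8
te_Task 3 = (1 + 4·2 + 3)/6 = 12/6 = 2
te_Task 4 = (2 + 4·6 + 22)/6 = 48/6 = 8
te_Task 5 = (8 + 4·9 + 16)/6 = 60/6 = 10
te_Task 6 = (3 + 4·9 + 21)/6 = 60/6 = 10

Forward pass:
ES_Task 1 = 0; EF_Task 1 = 12
ES_Task 2 = 0; EF_Task 2 = 8
ES_Task 3 = max(EF_Task 1=12, EF_Task 2=8) = 12; EF_Task 3 = 12+2 = 14
ES_Task 4 = max(EF_Task 1=12, EF_Task 2=8) = 12; EF_Task 4 = 12+8 = 20
ES_Task 5 = 12; EF_Task 5 = 12+10 = 22
ES_Task 6 = max(EF_Task 3=14, EF_Task 4=20, EF_Task 5=22) = 22; EF_Task 6 = 22+10 = 32
Expected project duration μ = 32 days. Critical path: Task 1 → Task 5 → Task 6.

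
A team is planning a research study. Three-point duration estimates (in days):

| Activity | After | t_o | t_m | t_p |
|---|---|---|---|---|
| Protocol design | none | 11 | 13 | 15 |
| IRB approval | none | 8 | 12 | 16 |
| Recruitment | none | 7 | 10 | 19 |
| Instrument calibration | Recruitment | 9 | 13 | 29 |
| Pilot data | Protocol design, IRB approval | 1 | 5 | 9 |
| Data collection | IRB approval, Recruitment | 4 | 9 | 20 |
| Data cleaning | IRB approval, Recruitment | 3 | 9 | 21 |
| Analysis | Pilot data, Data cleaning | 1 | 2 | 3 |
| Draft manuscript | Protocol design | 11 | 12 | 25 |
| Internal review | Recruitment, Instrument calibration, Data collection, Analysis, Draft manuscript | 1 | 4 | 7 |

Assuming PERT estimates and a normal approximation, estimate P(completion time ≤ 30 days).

te_Protocol design = (11 + 4·13 + 15)/6 = 78/6 = 13; σ²_Protocol design = ((15−11)/6)² = 0.444
te_IRB approval = (8 + 4·12 + 16)/6 = 72/6 = 12; σ²_IRB approval = ((16−8)/6)² = 1.778
te_Recruitment = (7 + 4·10 + 19)/6 = 66/6 = 11; σ²_Recruitment = ((19−7)/6)² = 4.000
te_Instrument calibration = (9 + 4·13 + 29)/6 = 90/6 = 15; σ²_Instrument calibration = ((29−9)/6)² = 11.111
te_Pilot data = (1 + 4·5 + 9)/6 = 30/6 = 5; σ²_Pilot data = ((9−1)/6)² = 1.778
te_Data collection = (4 + 4·9 + 20)/6 = 60/6 = 10; σ²_Data collection = ((20−4)/6)² = 7.111
te_Data cleaning = (3 + 4·9 + 21)/6 = 60/6 = 10; σ²_Data cleaning = ((21−3)/6)² = 9.000
te_Analysis = (1 + 4·2 + 3)/6 = 12/6 = 2; σ²_Analysis = ((3−1)/6)² = 0.111
te_Draft manuscript = (11 + 4·12 + 25)/6 = 84/6 = 14; σ²_Draft manuscript = ((25−11)/6)² = 5.444
te_Internal review = (1 + 4·4 + 7)/6 = 24/6 = 4; σ²_Internal review = ((7−1)/6)² = 1.000

Forward pass:
ES_Protocol design = 0; EF_Protocol design = 13
ES_IRB approval = 0; EF_IRB approval = 12
ES_Recruitment = 0; EF_Recruitment = 11
ES_Instrument calibration = 11; EF_Instrument calibration = 11+15 = 26
ES_Pilot data = max(EF_Protocol design=13, EF_IRB approval=12) = 13; EF_Pilot data = 13+5 = 18
ES_Data collection = max(EF_IRB approval=12, EF_Recruitment=11) = 12; EF_Data collection = 12+10 = 22
ES_Data cleaning = max(EF_IRB approval=12, EF_Recruitment=11) = 12; EF_Data cleaning = 12+10 = 22
ES_Analysis = max(EF_Pilot data=18, EF_Data cleaning=22) = 22; EF_Analysis = 22+2 = 24
ES_Draft manuscript = 13; EF_Draft manuscript = 13+14 = 27
ES_Internal review = max(EF_Recruitment=11, EF_Instrument calibration=26, EF_Data collection=22, EF_Analysis=24, EF_Draft manuscript=27) = 27; EF_Internal review = 27+4 = 31
Expected project duration μ = 31 days. Critical path: Protocol design → Draft manuscript → Internal review.

Variance along critical path = 0.444 + 5.444 + 1.000 = 6.889; σ = √6.889 = 2.625 days.
Z = (30 − 31) / 2.625 = -0.381
P(T ≤ 30) = Φ(-0.381) ≈ 0.352

0.352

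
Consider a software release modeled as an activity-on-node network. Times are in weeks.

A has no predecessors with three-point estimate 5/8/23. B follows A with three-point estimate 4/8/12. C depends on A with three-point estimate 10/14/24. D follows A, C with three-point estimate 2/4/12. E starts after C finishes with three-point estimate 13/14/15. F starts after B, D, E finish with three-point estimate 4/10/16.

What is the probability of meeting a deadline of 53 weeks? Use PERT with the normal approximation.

0.823

te_A = (5 + 4·8 + 23)/6 = 60/6 = 10; σ²_A = ((23−5)/6)² = 9.000
te_B = (4 + 4·8 + 12)/6 = 48/6 = 8; σ²_B = ((12−4)/6)² = 1.778
te_C = (10 + 4·14 + 24)/6 = 90/6 = 15; σ²_C = ((24−10)/6)² = 5.444
te_D = (2 + 4·4 + 12)/6 = 30/6 = 5; σ²_D = ((12−2)/6)² = 2.778
te_E = (13 + 4·14 + 15)/6 = 84/6 = 14; σ²_E = ((15−13)/6)² = 0.111
te_F = (4 + 4·10 + 16)/6 = 60/6 = 10; σ²_F = ((16−4)/6)² = 4.000

Forward pass:
ES_A = 0; EF_A = 10
ES_B = 10; EF_B = 10+8 = 18
ES_C = 10; EF_C = 10+15 = 25
ES_D = max(EF_A=10, EF_C=25) = 25; EF_D = 25+5 = 30
ES_E = 25; EF_E = 25+14 = 39
ES_F = max(EF_B=18, EF_D=30, EF_E=39) = 39; EF_F = 39+10 = 49
Expected project duration μ = 49 weeks. Critical path: A → C → E → F.

Variance along critical path = 9.000 + 5.444 + 0.111 + 4.000 = 18.556; σ = √18.556 = 4.308 weeks.
Z = (53 − 49) / 4.308 = 0.929
P(T ≤ 53) = Φ(0.929) ≈ 0.823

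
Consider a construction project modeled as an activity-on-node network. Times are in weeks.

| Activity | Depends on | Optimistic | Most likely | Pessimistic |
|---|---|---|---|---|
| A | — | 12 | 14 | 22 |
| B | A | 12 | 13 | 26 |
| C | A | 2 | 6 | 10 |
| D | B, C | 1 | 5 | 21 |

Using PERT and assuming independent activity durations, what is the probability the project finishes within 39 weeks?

0.675

te_A = (12 + 4·14 + 22)/6 = 90/6 = 15; σ²_A = ((22−12)/6)² = 2.778
te_B = (12 + 4·13 + 26)/6 = 90/6 = 15; σ²_B = ((26−12)/6)² = 5.444
te_C = (2 + 4·6 + 10)/6 = 36/6 = 6; σ²_C = ((10−2)/6)² = 1.778
te_D = (1 + 4·5 + 21)/6 = 42/6 = 7; σ²_D = ((21−1)/6)² = 11.111

Forward pass:
ES_A = 0; EF_A = 15
ES_B = 15; EF_B = 15+15 = 30
ES_C = 15; EF_C = 15+6 = 21
ES_D = max(EF_B=30, EF_C=21) = 30; EF_D = 30+7 = 37
Expected project duration μ = 37 weeks. Critical path: A → B → D.

Variance along critical path = 2.778 + 5.444 + 11.111 = 19.333; σ = √19.333 = 4.397 weeks.
Z = (39 − 37) / 4.397 = 0.455
P(T ≤ 39) = Φ(0.455) ≈ 0.675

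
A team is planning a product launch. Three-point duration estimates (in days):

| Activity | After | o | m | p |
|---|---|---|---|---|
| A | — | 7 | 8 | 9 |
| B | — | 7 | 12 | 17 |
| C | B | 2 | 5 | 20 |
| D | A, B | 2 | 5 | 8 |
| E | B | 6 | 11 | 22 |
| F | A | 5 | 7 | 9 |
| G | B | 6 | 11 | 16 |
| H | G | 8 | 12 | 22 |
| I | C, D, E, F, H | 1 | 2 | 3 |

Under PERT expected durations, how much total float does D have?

te_A = (7 + 4·8 + 9)/6 = 48/6 = 8
te_B = (7 + 4·12 + 17)/6 = 72/6 = 12
te_C = (2 + 4·5 + 20)/6 = 42/6 = 7
te_D = (2 + 4·5 + 8)/6 = 30/6 = 5
te_E = (6 + 4·11 + 22)/6 = 72/6 = 12
te_F = (5 + 4·7 + 9)/6 = 42/6 = 7
te_G = (6 + 4·11 + 16)/6 = 66/6 = 11
te_H = (8 + 4·12 + 22)/6 = 78/6 = 13
te_I = (1 + 4·2 + 3)/6 = 12/6 = 2

Forward pass:
ES_A = 0; EF_A = 8
ES_B = 0; EF_B = 12
ES_C = 12; EF_C = 12+7 = 19
ES_D = max(EF_A=8, EF_B=12) = 12; EF_D = 12+5 = 17
ES_E = 12; EF_E = 12+12 = 24
ES_F = 8; EF_F = 8+7 = 15
ES_G = 12; EF_G = 12+11 = 23
ES_H = 23; EF_H = 23+13 = 36
ES_I = max(EF_C=19, EF_D=17, EF_E=24, EF_F=15, EF_H=36) = 36; EF_I = 36+2 = 38
Expected project duration μ = 38 days. Critical path: B → G → H → I.

Backward pass:
LF_I = 38; LS_I = 38−2 = 36
LF_H = LS_I = 36; LS_H = 36−13 = 23
LF_G = LS_H = 23; LS_G = 23−11 = 12
LF_F = LS_I = 36; LS_F = 36−7 = 29
LF_E = LS_I = 36; LS_E = 36−12 = 24
LF_D = LS_I = 36; LS_D = 36−5 = 31
LF_C = LS_I = 36; LS_C = 36−7 = 29
LF_B = min(LS_C=29, LS_D=31, LS_E=24, LS_G=12) = 12; LS_B = 12−12 = 0
LF_A = min(LS_D=31, LS_F=29) = 29; LS_A = 29−8 = 21
Slack_D = LS_D − ES_D = 31 − 12 = 19

19 days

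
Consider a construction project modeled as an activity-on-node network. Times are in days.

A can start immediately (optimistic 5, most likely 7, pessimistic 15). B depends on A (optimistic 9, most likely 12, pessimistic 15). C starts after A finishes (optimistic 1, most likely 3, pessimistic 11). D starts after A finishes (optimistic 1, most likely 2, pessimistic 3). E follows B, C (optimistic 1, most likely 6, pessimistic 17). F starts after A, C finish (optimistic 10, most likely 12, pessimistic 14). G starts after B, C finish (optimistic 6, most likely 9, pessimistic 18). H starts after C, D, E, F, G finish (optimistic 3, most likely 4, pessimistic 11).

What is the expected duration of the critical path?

35 days

te_A = (5 + 4·7 + 15)/6 = 48/6 = 8
te_B = (9 + 4·12 + 15)/6 = 72/6 = 12
te_C = (1 + 4·3 + 11)/6 = 24/6 = 4
te_D = (1 + 4·2 + 3)/6 = 12/6 = 2
te_E = (1 + 4·6 + 17)/6 = 42/6 = 7
te_F = (10 + 4·12 + 14)/6 = 72/6 = 12
te_G = (6 + 4·9 + 18)/6 = 60/6 = 10
te_H = (3 + 4·4 + 11)/6 = 30/6 = 5

Forward pass:
ES_A = 0; EF_A = 8
ES_B = 8; EF_B = 8+12 = 20
ES_C = 8; EF_C = 8+4 = 12
ES_D = 8; EF_D = 8+2 = 10
ES_E = max(EF_B=20, EF_C=12) = 20; EF_E = 20+7 = 27
ES_F = max(EF_A=8, EF_C=12) = 12; EF_F = 12+12 = 24
ES_G = max(EF_B=20, EF_C=12) = 20; EF_G = 20+10 = 30
ES_H = max(EF_C=12, EF_D=10, EF_E=27, EF_F=24, EF_G=30) = 30; EF_H = 30+5 = 35
Expected project duration μ = 35 days. Critical path: A → B → G → H.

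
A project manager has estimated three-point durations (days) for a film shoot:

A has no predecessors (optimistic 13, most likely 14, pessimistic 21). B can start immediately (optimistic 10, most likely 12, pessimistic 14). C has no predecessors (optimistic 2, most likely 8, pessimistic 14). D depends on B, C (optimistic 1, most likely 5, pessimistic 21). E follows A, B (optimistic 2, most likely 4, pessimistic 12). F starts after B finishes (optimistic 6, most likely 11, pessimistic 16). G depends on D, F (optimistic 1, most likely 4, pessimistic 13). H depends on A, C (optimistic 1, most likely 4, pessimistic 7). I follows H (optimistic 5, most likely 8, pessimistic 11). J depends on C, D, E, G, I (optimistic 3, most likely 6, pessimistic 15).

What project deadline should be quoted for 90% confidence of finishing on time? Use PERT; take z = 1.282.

te_A = (13 + 4·14 + 21)/6 = 90/6 = 15; σ²_A = ((21−13)/6)² = 1.778
te_B = (10 + 4·12 + 14)/6 = 72/6 = 12; σ²_B = ((14−10)/6)² = 0.444
te_C = (2 + 4·8 + 14)/6 = 48/6 = 8; σ²_C = ((14−2)/6)² = 4.000
te_D = (1 + 4·5 + 21)/6 = 42/6 = 7; σ²_D = ((21−1)/6)² = 11.111
te_E = (2 + 4·4 + 12)/6 = 30/6 = 5; σ²_E = ((12−2)/6)² = 2.778
te_F = (6 + 4·11 + 16)/6 = 66/6 = 11; σ²_F = ((16−6)/6)² = 2.778
te_G = (1 + 4·4 + 13)/6 = 30/6 = 5; σ²_G = ((13−1)/6)² = 4.000
te_H = (1 + 4·4 + 7)/6 = 24/6 = 4; σ²_H = ((7−1)/6)² = 1.000
te_I = (5 + 4·8 + 11)/6 = 48/6 = 8; σ²_I = ((11−5)/6)² = 1.000
te_J = (3 + 4·6 + 15)/6 = 42/6 = 7; σ²_J = ((15−3)/6)² = 4.000

Forward pass:
ES_A = 0; EF_A = 15
ES_B = 0; EF_B = 12
ES_C = 0; EF_C = 8
ES_D = max(EF_B=12, EF_C=8) = 12; EF_D = 12+7 = 19
ES_E = max(EF_A=15, EF_B=12) = 15; EF_E = 15+5 = 20
ES_F = 12; EF_F = 12+11 = 23
ES_G = max(EF_D=19, EF_F=23) = 23; EF_G = 23+5 = 28
ES_H = max(EF_A=15, EF_C=8) = 15; EF_H = 15+4 = 19
ES_I = 19; EF_I = 19+8 = 27
ES_J = max(EF_C=8, EF_D=19, EF_E=20, EF_G=28, EF_I=27) = 28; EF_J = 28+7 = 35
Expected project duration μ = 35 days. Critical path: B → F → G → J.

Variance along critical path = 0.444 + 2.778 + 4.000 + 4.000 = 11.222; σ = 3.350 days.
D = μ + z·σ = 35 + 1.282·3.350 = 39.3 days

39.3 days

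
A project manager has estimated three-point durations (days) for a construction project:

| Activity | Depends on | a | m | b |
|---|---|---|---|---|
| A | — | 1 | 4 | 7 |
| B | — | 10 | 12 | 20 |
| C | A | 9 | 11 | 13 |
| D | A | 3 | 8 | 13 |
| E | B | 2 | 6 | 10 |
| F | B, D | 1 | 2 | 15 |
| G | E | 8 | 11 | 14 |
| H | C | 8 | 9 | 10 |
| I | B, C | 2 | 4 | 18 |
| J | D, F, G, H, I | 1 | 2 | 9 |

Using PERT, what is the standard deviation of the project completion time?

2.71 days

te_A = (1 + 4·4 + 7)/6 = 24/6 = 4; σ²_A = ((7−1)/6)² = 1.000
te_B = (10 + 4·12 + 20)/6 = 78/6 = 13; σ²_B = ((20−10)/6)² = 2.778
te_C = (9 + 4·11 + 13)/6 = 66/6 = 11; σ²_C = ((13−9)/6)² = 0.444
te_D = (3 + 4·8 + 13)/6 = 48/6 = 8; σ²_D = ((13−3)/6)² = 2.778
te_E = (2 + 4·6 + 10)/6 = 36/6 = 6; σ²_E = ((10−2)/6)² = 1.778
te_F = (1 + 4·2 + 15)/6 = 24/6 = 4; σ²_F = ((15−1)/6)² = 5.444
te_G = (8 + 4·11 + 14)/6 = 66/6 = 11; σ²_G = ((14−8)/6)² = 1.000
te_H = (8 + 4·9 + 10)/6 = 54/6 = 9; σ²_H = ((10−8)/6)² = 0.111
te_I = (2 + 4·4 + 18)/6 = 36/6 = 6; σ²_I = ((18−2)/6)² = 7.111
te_J = (1 + 4·2 + 9)/6 = 18/6 = 3; σ²_J = ((9−1)/6)² = 1.778

Forward pass:
ES_A = 0; EF_A = 4
ES_B = 0; EF_B = 13
ES_C = 4; EF_C = 4+11 = 15
ES_D = 4; EF_D = 4+8 = 12
ES_E = 13; EF_E = 13+6 = 19
ES_F = max(EF_B=13, EF_D=12) = 13; EF_F = 13+4 = 17
ES_G = 19; EF_G = 19+11 = 30
ES_H = 15; EF_H = 15+9 = 24
ES_I = max(EF_B=13, EF_C=15) = 15; EF_I = 15+6 = 21
ES_J = max(EF_D=12, EF_F=17, EF_G=30, EF_H=24, EF_I=21) = 30; EF_J = 30+3 = 33
Expected project duration μ = 33 days. Critical path: B → E → G → J.

Variance along critical path = 2.778 + 1.778 + 1.000 + 1.778 = 7.333
σ = √7.333 = 2.708 days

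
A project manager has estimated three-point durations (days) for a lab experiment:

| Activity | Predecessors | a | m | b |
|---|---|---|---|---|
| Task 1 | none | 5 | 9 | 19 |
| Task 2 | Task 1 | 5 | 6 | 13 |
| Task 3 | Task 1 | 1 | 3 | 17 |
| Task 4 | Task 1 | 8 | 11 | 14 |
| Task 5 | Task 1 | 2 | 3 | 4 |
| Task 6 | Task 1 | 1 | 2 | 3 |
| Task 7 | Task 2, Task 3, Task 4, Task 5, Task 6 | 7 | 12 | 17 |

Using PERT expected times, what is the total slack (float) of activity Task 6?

9 days

te_Task 1 = (5 + 4·9 + 19)/6 = 60/6 = 10
te_Task 2 = (5 + 4·6 + 13)/6 = 42/6 = 7
te_Task 3 = (1 + 4·3 + 17)/6 = 30/6 = 5
te_Task 4 = (8 + 4·11 + 14)/6 = 66/6 = 11
te_Task 5 = (2 + 4·3 + 4)/6 = 18/6 = 3
te_Task 6 = (1 + 4·2 + 3)/6 = 12/6 = 2
te_Task 7 = (7 + 4·12 + 17)/6 = 72/6 = 12

Forward pass:
ES_Task 1 = 0; EF_Task 1 = 10
ES_Task 2 = 10; EF_Task 2 = 10+7 = 17
ES_Task 3 = 10; EF_Task 3 = 10+5 = 15
ES_Task 4 = 10; EF_Task 4 = 10+11 = 21
ES_Task 5 = 10; EF_Task 5 = 10+3 = 13
ES_Task 6 = 10; EF_Task 6 = 10+2 = 12
ES_Task 7 = max(EF_Task 2=17, EF_Task 3=15, EF_Task 4=21, EF_Task 5=13, EF_Task 6=12) = 21; EF_Task 7 = 21+12 = 33
Expected project duration μ = 33 days. Critical path: Task 1 → Task 4 → Task 7.

Backward pass:
LF_Task 7 = 33; LS_Task 7 = 33−12 = 21
LF_Task 6 = LS_Task 7 = 21; LS_Task 6 = 21−2 = 19
LF_Task 5 = LS_Task 7 = 21; LS_Task 5 = 21−3 = 18
LF_Task 4 = LS_Task 7 = 21; LS_Task 4 = 21−11 = 10
LF_Task 3 = LS_Task 7 = 21; LS_Task 3 = 21−5 = 16
LF_Task 2 = LS_Task 7 = 21; LS_Task 2 = 21−7 = 14
LF_Task 1 = min(LS_Task 2=14, LS_Task 3=16, LS_Task 4=10, LS_Task 5=18, LS_Task 6=19) = 10; LS_Task 1 = 10−10 = 0
Slack_Task 6 = LS_Task 6 − ES_Task 6 = 19 − 10 = 9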